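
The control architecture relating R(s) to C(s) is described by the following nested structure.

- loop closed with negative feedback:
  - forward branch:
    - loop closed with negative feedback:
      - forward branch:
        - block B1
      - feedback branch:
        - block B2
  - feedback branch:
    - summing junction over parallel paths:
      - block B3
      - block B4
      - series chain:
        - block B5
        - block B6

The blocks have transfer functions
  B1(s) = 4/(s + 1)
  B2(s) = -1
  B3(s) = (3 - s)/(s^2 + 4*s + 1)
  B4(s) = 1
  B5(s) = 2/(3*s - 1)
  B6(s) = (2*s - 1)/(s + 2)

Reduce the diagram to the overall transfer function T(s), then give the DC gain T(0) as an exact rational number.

Step 1: reduce the feedback loop with forward B1 and return B2 = 4/(s - 3)
Step 2: series reduction of B5, B6 = (4*s - 2)/(3*s^2 + 5*s - 2)
Step 3: parallel reduction of B3, B4, (B5*B6) = (3*s^4 + 18*s^3 + 39*s^2 + 10*s - 10)/(3*s^4 + 17*s^3 + 21*s^2 - 3*s - 2)
Step 4: reduce the feedback loop with forward [B1/(1+B1*B2)] and return (B3+B4+(B5*B6)) = (12*s^4 + 68*s^3 + 84*s^2 - 12*s - 8)/(3*s^5 + 20*s^4 + 42*s^3 + 90*s^2 + 47*s - 34)
That last expression is T(s); at s = 0 only the constant terms survive, so T(0) = -8/(-34) = 4/17.

Final answer: 4/17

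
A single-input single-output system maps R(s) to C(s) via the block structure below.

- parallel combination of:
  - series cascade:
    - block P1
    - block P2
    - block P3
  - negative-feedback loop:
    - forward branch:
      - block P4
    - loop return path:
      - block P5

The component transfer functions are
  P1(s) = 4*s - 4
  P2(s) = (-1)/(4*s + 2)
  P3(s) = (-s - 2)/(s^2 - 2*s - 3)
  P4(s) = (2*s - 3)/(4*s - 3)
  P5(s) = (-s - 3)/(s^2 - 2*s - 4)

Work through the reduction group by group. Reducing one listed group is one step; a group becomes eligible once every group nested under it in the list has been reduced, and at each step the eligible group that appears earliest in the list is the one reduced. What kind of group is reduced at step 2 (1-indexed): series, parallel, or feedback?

The answer is feedback.

Reasoning:
Step 1. combine P1, P2, P3 in series
Step 2. reduce the feedback loop with forward P4 and return P5
Step 3. sum the parallel branches (P1*P2*P3), [P4/(1+P4*P5)]
Step 2: feedback.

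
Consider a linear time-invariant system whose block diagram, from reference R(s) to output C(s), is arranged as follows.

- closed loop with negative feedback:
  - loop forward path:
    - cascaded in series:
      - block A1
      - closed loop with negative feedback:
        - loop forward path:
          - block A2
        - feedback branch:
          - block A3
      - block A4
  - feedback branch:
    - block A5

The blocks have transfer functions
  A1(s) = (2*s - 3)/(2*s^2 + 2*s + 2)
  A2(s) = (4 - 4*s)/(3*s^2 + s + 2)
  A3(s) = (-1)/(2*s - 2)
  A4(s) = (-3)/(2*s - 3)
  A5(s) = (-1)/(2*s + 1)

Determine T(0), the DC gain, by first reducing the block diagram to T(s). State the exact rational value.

Answer: -3/5

Working:
Step 1: reduce the feedback loop with forward A2 and return A3: (4 - 4*s)/(3*s^2 + s + 4)
Step 2: multiply A1, [A2/(1+A2*A3)], A4 (series): (6*s - 6)/(3*s^4 + 4*s^3 + 8*s^2 + 5*s + 4)
Step 3: collapse the loop ((A1*[A2/(1+A2*A3)]*A4) forward, A5 return): (12*s^2 - 6*s - 6)/(6*s^5 + 11*s^4 + 20*s^3 + 18*s^2 + 7*s + 10)
That last expression is T(s); at s = 0 only the constant terms survive, so T(0) = -6/10 = -3/5.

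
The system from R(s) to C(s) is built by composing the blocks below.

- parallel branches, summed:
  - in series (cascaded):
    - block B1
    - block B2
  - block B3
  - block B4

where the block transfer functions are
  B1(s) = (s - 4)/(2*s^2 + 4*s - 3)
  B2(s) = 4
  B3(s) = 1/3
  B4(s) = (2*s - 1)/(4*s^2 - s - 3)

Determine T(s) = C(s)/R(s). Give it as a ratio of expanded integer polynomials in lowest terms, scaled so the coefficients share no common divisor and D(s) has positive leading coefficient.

The answer is (8*s^4 + 74*s^3 - 208*s^2 - 27*s + 162)/(24*s^4 + 42*s^3 - 66*s^2 - 27*s + 27).

Reasoning:
Step 1: cascade B1, B2 -> (4*s - 16)/(2*s^2 + 4*s - 3)
Step 2: reduce the parallel group (B1*B2), B3, B4 - this is the overall T(s), already in the required normalized form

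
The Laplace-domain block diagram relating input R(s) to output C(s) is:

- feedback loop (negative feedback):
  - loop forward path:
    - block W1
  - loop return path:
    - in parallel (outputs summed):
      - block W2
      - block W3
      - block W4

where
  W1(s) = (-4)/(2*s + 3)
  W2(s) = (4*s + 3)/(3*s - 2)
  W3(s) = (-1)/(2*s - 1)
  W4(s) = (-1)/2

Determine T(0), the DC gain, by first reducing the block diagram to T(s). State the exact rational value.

Reducing step by step:

Step 1 - combine W2, W3, W4 in parallel = (10*s^2 + 5*s - 4)/(12*s^2 - 14*s + 4)
Step 2 - collapse the loop (W1 forward, (W2+W3+W4) return) = (-24*s^2 + 28*s - 8)/(12*s^3 - 16*s^2 - 27*s + 14)
That last expression is T(s); at s = 0 only the constant terms survive, so T(0) = -8/14 = -4/7.

Answer: -4/7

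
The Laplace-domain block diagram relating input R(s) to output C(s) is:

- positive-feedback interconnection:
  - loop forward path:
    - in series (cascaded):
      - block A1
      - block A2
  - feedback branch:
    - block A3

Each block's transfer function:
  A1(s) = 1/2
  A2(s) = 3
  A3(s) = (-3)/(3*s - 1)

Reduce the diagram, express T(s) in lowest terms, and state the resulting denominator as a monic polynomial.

The answer is s + 7/6.

Reasoning:
Step 1 - multiply A1, A2 (series) -> 3/2
Step 2 - collapse the loop ((A1*A2) forward, A3 return) -> (9*s - 3)/(6*s + 7)
Step 2 gives the fully reduced T(s), with no common factor left to cancel. The denominator's leading coefficient is 6, so divide each of its coefficients by 6 to get the monic form.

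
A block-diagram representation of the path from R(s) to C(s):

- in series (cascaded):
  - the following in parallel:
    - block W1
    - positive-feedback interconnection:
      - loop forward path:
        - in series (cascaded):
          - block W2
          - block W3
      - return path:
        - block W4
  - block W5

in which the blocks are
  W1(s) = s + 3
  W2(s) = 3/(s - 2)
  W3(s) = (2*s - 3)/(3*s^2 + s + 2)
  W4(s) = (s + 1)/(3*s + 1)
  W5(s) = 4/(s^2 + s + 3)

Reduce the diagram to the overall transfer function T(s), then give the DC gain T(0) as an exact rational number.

[1] combine W2, W3 in series gives (6*s - 9)/(3*s^3 - 5*s^2 - 4)
[2] feedback reduction of (W2*W3), W4 gives (18*s^2 - 21*s - 9)/(9*s^4 - 12*s^3 - 11*s^2 - 9*s + 5)
[3] add W1, [(W2*W3)/(1-(W2*W3)*W4)] (parallel) gives (9*s^5 + 15*s^4 - 47*s^3 - 24*s^2 - 43*s + 6)/(9*s^4 - 12*s^3 - 11*s^2 - 9*s + 5)
[4] multiply (W1+[(W2*W3)/(1-(W2*W3)*W4)]), W5 (series) gives (36*s^5 + 60*s^4 - 188*s^3 - 96*s^2 - 172*s + 24)/(9*s^6 - 3*s^5 + 4*s^4 - 56*s^3 - 37*s^2 - 22*s + 15)
Step 4 gives the overall T(s). Then T(0) = 24/15 = 8/5.

Hence the answer: 8/5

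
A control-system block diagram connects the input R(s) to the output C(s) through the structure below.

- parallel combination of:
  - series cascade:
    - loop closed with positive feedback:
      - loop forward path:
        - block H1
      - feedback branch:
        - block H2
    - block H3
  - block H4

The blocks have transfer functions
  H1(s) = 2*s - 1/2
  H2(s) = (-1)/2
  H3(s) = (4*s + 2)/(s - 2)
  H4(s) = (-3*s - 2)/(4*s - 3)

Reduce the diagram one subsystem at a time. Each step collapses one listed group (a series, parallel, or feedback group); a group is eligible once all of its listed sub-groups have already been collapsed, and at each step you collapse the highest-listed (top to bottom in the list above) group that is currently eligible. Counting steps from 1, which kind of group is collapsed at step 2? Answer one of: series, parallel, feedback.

Step 1. reduce the feedback loop with forward H1 and return H2
Step 2. cascade [H1/(1-H1*H2)], H3
Step 3. combine ([H1/(1-H1*H2)]*H3), H4 in parallel
So the answer for step 2 is series.

Final answer: series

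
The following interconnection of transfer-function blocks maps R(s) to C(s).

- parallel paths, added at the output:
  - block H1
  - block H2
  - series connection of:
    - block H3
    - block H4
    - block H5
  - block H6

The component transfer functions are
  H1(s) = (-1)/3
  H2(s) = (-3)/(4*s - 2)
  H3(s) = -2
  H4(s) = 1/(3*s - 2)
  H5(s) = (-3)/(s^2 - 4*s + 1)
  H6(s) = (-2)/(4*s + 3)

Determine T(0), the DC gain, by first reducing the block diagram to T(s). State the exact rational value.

(1) multiply H3, H4, H5 (series); result 6/(3*s^3 - 14*s^2 + 11*s - 2)
(2) add H1, H2, (H3*H4*H5), H6 (parallel); result (-48*s^5 + 32*s^4 + 693*s^3 - 258*s^2 + 101*s - 90)/(144*s^5 - 636*s^4 + 306*s^3 + 288*s^2 - 222*s + 36)
Evaluating the step-2 result (the overall T(s)) at s = 0 gives T(0) = -90/36 = -5/2.

Therefore the answer is -5/2.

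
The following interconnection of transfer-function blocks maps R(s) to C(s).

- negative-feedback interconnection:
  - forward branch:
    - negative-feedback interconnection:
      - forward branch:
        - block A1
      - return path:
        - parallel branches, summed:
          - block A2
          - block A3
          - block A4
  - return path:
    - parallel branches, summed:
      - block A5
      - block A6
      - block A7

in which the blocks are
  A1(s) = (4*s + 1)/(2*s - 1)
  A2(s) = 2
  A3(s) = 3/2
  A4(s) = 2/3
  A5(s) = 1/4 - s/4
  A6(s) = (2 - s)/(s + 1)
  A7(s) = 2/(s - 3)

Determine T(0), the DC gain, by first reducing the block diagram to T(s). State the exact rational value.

The answer is 4/19.

Reasoning:
Step 1 - parallel reduction of A2, A3, A4: 25/6
Step 2 - reduce the feedback loop with forward A1 and return (A2+A3+A4): (24*s + 6)/(112*s + 19)
Step 3 - sum the parallel branches A5, A6, A7: (-s^3 - s^2 + 29*s - 19)/(4*s^2 - 8*s - 12)
Step 4 - feedback reduction of [A1/(1+A1*(A2+A3+A4))], (A5+A6+A7): (-48*s^3 + 84*s^2 + 168*s + 36)/(12*s^4 - 209*s^3 + 65*s^2 + 889*s + 171)
The step-4 result is T(s). Setting s = 0: T(0) = 36/171 = 4/19.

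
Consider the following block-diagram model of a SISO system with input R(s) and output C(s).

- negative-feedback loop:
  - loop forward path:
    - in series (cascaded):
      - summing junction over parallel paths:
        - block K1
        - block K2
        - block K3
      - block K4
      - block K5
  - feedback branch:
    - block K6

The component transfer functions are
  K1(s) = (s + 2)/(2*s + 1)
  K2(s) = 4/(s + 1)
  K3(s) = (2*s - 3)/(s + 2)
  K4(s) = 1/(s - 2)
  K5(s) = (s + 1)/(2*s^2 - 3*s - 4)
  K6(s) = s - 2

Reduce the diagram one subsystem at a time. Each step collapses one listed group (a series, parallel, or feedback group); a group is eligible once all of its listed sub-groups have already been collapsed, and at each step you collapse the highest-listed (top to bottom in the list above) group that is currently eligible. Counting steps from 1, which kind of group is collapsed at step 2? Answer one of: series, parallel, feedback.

Reducing step by step:

[1] reduce the parallel group K1, K2, K3
[2] reduce the series chain (K1+K2+K3), K4, K5
[3] close the feedback loop around ((K1+K2+K3)*K4*K5), K6
Step 2 collapses a series group.

Answer: series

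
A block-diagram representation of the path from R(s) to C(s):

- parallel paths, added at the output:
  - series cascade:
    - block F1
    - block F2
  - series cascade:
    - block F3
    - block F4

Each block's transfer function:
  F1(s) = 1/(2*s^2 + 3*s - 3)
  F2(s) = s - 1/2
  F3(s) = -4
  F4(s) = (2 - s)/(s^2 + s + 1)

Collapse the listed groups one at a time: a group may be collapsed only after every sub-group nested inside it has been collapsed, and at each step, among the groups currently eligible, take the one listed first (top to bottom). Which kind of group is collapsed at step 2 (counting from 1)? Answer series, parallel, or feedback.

Reducing step by step:

[1] reduce the series chain F1, F2
[2] combine F3, F4 in series
[3] parallel reduction of (F1*F2), (F3*F4)
The group at step 2 is a series group.

Answer: series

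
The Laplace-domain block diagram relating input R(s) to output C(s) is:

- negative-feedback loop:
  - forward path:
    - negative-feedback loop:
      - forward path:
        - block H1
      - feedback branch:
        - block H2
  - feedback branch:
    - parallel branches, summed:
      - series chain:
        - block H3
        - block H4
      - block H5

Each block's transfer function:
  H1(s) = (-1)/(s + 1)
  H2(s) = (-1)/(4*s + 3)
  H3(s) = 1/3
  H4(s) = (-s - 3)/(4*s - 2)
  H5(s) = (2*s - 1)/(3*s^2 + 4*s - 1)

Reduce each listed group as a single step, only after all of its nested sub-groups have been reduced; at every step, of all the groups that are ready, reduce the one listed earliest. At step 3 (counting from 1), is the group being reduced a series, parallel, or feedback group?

1. apply the feedback formula to H1, H2
2. multiply H3, H4 (series)
3. sum the parallel branches (H3*H4), H5
4. apply the feedback formula to [H1/(1+H1*H2)], ((H3*H4)+H5)
Step 3: parallel.

Hence the answer: parallel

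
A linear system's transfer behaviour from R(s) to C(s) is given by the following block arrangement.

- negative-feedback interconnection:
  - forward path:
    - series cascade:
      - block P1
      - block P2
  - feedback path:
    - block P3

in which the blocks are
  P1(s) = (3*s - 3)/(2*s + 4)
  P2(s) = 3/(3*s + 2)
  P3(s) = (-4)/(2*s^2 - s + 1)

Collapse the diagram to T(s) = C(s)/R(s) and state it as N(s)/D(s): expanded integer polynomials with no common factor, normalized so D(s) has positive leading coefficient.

Answer: (18*s^3 - 27*s^2 + 18*s - 9)/(12*s^4 + 26*s^3 + 6*s^2 - 28*s + 44)

Working:
[1] reduce the series chain P1, P2, giving (9*s - 9)/(6*s^2 + 16*s + 8)
[2] collapse the loop ((P1*P2) forward, P3 return); the result is T(s) itself (integer coefficients, no common factor, positive leading denominator coefficient)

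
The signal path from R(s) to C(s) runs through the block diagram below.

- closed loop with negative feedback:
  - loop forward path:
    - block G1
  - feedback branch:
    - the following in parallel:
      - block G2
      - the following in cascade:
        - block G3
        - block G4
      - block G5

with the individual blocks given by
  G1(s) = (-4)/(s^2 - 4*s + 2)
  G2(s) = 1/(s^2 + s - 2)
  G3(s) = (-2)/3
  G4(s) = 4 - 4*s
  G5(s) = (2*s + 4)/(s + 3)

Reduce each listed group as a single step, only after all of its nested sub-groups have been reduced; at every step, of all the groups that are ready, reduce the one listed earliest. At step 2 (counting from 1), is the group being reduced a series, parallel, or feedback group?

Answer: parallel

Working:
Step 1: combine G3, G4 in series
Step 2: parallel reduction of G2, (G3*G4), G5
Step 3: close the feedback loop around G1, (G2+(G3*G4)+G5)
Step 2 collapses a parallel group.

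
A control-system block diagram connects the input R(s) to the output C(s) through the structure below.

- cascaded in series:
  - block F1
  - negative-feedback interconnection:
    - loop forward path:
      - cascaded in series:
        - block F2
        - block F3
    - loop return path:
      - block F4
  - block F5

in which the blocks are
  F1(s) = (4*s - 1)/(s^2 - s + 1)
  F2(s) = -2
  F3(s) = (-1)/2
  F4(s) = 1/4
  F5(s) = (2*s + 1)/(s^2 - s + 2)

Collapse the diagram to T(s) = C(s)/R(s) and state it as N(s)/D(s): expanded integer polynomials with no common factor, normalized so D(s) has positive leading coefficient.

(1) reduce the series chain F2, F3 gives 1
(2) feedback reduction of (F2*F3), F4 gives 4/5
(3) multiply F1, [(F2*F3)/(1+(F2*F3)*F4)], F5 (series); the result is T(s) itself (integer coefficients, no common factor, positive leading denominator coefficient)

Final answer: (32*s^2 + 8*s - 4)/(5*s^4 - 10*s^3 + 20*s^2 - 15*s + 10)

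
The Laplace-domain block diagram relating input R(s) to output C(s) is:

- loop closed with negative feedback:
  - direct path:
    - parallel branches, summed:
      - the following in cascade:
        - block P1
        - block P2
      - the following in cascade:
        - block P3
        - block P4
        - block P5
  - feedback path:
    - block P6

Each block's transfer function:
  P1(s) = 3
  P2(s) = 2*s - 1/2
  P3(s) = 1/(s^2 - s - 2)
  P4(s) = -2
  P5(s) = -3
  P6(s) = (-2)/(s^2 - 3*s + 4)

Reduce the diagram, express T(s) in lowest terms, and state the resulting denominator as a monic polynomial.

First reduce the diagram to T(s).

1. reduce the series chain P1, P2: 6*s - 3/2
2. reduce the series chain P3, P4, P5: 6/(s^2 - s - 2)
3. reduce the parallel group (P1*P2), (P3*P4*P5): (12*s^3 - 15*s^2 - 21*s + 18)/(2*s^2 - 2*s - 4)
4. apply the feedback formula to ((P1*P2)+(P3*P4*P5)), P6: (12*s^5 - 51*s^4 + 72*s^3 + 21*s^2 - 138*s + 72)/(2*s^4 - 32*s^3 + 40*s^2 + 46*s - 52)
Step 4 gives the fully reduced T(s), with no common factor left to cancel. The denominator's leading coefficient is 2, so divide each of its coefficients by 2 to get the monic form.

Answer: s^4 - 16*s^3 + 20*s^2 + 23*s - 26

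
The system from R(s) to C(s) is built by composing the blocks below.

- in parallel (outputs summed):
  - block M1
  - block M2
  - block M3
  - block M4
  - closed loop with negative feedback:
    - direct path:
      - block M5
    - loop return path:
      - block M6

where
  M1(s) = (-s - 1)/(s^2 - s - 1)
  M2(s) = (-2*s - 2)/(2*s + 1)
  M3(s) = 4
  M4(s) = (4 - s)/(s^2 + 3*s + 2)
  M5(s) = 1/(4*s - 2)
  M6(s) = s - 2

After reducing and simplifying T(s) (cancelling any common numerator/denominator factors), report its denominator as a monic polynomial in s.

Answer: s^6 + 17*s^5/10 - 3*s^4 - 26*s^3/5 + 3*s^2/10 + 13*s/5 + 4/5

Working:
Step 1: feedback reduction of M5, M6; result 1/(5*s - 4)
Step 2: combine M1, M2, M3, M4, [M5/(1+M5*M6)] in parallel; result (30*s^6 + 28*s^5 - 75*s^4 - 215*s^3 - 26*s^2 + 109*s + 38)/(10*s^6 + 17*s^5 - 30*s^4 - 52*s^3 + 3*s^2 + 26*s + 8)
No further cancellation is possible in the step-2 result, so that is T(s). Its denominator becomes monic after dividing by the leading coefficient 10.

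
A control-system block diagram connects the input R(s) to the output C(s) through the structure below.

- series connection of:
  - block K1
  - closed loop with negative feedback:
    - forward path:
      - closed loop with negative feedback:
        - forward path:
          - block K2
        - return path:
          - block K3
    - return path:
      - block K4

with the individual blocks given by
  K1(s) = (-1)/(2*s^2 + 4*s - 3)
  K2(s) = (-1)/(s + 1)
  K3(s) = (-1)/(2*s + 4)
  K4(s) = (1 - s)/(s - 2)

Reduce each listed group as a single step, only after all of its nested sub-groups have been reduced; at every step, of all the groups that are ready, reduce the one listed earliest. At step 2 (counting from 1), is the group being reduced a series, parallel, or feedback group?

(1) reduce the feedback loop with forward K2 and return K3
(2) collapse the loop ([K2/(1+K2*K3)] forward, K4 return)
(3) combine K1, [[K2/(1+K2*K3)]/(1+[K2/(1+K2*K3)]*K4)] in series
The group at step 2 is a feedback group.

Therefore the answer is feedback.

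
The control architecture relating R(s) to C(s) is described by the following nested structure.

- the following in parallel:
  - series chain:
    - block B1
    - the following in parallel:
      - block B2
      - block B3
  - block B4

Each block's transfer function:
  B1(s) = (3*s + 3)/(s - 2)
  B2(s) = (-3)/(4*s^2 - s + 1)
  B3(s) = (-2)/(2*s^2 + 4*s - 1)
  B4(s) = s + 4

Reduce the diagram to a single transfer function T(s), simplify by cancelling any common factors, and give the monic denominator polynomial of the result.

The answer is s^5 - s^4/4 - 17*s^3/4 + 17*s^2/8 - 11*s/8 + 1/4.

Reasoning:
[1] sum the parallel branches B2, B3, giving (-14*s^2 - 10*s + 1)/(8*s^4 + 14*s^3 - 6*s^2 + 5*s - 1)
[2] cascade B1, (B2+B3), giving (-42*s^3 - 72*s^2 - 27*s + 3)/(8*s^5 - 2*s^4 - 34*s^3 + 17*s^2 - 11*s + 2)
[3] sum the parallel branches (B1*(B2+B3)), B4, giving (8*s^6 + 30*s^5 - 42*s^4 - 161*s^3 - 15*s^2 - 69*s + 11)/(8*s^5 - 2*s^4 - 34*s^3 + 17*s^2 - 11*s + 2)
T(s) is the step-3 result (common factors already cancelled). Leading coefficient of the denominator: 8. Divide through by 8 for the monic polynomial.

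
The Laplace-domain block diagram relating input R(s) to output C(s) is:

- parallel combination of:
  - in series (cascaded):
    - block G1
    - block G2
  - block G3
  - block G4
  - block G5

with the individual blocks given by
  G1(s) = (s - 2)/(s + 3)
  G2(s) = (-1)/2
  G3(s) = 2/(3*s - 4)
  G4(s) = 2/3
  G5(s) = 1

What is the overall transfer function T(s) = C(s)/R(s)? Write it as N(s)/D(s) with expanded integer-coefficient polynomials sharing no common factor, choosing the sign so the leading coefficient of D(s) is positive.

Reducing step by step:

(1) multiply G1, G2 (series): (2 - s)/(2*s + 6)
(2) parallel reduction of (G1*G2), G3, G4, G5, which is the overall transfer function T(s) = C(s)/R(s) in lowest terms

Answer: (21*s^2 + 92*s - 108)/(18*s^2 + 30*s - 72)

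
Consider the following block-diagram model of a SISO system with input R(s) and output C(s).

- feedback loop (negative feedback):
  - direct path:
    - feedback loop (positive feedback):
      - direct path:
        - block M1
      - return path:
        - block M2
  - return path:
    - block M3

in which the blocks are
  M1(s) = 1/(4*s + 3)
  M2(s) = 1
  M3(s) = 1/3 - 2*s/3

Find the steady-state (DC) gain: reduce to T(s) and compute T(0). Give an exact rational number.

First reduce the diagram to T(s).

Step 1. reduce the feedback loop with forward M1 and return M2 gives 1/(4*s + 2)
Step 2. apply the feedback formula to [M1/(1-M1*M2)], M3 gives 3/(10*s + 7)
Evaluating the step-2 result (the overall T(s)) at s = 0 gives T(0) = 3/7.

Answer: 3/7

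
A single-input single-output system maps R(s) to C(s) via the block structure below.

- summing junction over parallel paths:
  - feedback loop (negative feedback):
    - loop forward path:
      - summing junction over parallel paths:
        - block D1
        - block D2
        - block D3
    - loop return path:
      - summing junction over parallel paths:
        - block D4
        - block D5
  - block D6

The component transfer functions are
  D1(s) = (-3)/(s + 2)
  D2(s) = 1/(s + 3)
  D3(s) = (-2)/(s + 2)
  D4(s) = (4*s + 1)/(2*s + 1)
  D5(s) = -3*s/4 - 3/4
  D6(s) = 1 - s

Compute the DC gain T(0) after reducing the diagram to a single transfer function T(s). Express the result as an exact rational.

(1) sum the parallel branches D1, D2, D3; result (-4*s - 13)/(s^2 + 5*s + 6)
(2) parallel reduction of D4, D5; result (-6*s^2 + 7*s + 1)/(8*s + 4)
(3) collapse the loop ((D1+D2+D3) forward, (D4+D5) return); result (-32*s^2 - 120*s - 52)/(32*s^3 + 94*s^2 - 27*s + 11)
(4) parallel reduction of [(D1+D2+D3)/(1+(D1+D2+D3)*(D4+D5))], D6; result (-32*s^4 - 62*s^3 + 89*s^2 - 158*s - 41)/(32*s^3 + 94*s^2 - 27*s + 11)
DC gain: substitute s = 0 into T(s) from step 4: T(0) = -41/11.

Therefore the answer is -41/11.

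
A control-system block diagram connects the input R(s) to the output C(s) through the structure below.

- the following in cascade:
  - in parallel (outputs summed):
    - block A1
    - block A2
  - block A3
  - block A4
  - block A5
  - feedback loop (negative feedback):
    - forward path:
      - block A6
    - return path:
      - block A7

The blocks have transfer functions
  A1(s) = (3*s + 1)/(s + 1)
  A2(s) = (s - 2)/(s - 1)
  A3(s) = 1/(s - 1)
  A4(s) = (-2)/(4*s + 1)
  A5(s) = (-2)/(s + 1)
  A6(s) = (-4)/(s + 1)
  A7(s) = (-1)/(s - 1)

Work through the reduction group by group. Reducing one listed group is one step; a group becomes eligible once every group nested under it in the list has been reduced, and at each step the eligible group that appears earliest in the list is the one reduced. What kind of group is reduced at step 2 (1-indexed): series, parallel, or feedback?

The answer is feedback.

Reasoning:
Step 1: combine A1, A2 in parallel
Step 2: close the feedback loop around A6, A7
Step 3: cascade (A1+A2), A3, A4, A5, [A6/(1+A6*A7)]
At step 2 the group reduced is feedback.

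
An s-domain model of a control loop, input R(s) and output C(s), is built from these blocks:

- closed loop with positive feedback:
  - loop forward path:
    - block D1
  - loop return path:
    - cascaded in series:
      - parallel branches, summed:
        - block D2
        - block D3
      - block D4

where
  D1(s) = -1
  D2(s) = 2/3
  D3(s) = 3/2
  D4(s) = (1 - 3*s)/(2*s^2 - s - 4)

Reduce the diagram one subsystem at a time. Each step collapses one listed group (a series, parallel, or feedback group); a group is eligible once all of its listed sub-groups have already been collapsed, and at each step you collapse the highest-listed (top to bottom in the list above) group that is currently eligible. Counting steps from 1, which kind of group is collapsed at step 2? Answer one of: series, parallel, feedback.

Answer: series

Working:
(1) parallel reduction of D2, D3
(2) cascade (D2+D3), D4
(3) collapse the loop (D1 forward, ((D2+D3)*D4) return)
At step 2 the group reduced is series.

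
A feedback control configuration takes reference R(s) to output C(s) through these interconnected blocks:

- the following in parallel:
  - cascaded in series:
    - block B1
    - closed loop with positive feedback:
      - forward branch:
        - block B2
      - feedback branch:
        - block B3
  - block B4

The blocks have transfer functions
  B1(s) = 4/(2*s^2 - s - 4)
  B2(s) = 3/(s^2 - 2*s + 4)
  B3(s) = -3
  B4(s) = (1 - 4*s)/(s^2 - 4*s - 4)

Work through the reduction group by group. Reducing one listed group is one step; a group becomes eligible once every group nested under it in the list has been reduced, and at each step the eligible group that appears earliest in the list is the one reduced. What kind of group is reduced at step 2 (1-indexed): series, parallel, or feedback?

1. apply the feedback formula to B2, B3
2. cascade B1, [B2/(1-B2*B3)]
3. reduce the parallel group (B1*[B2/(1-B2*B3)]), B4
So the answer for step 2 is series.

Answer: series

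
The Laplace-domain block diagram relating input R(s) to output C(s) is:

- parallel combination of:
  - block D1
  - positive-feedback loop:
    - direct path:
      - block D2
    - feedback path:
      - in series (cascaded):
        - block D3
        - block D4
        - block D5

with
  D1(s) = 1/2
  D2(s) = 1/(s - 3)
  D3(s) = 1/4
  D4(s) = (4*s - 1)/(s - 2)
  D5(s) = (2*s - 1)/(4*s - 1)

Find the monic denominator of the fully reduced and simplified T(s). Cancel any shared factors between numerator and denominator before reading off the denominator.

Step 1. multiply D3, D4, D5 (series) gives (2*s - 1)/(4*s - 8)
Step 2. reduce the feedback loop with forward D2 and return (D3*D4*D5) gives (4*s - 8)/(4*s^2 - 22*s + 25)
Step 3. add D1, [D2/(1-D2*(D3*D4*D5))] (parallel) gives (4*s^2 - 14*s + 9)/(8*s^2 - 44*s + 50)
The result of step 3 is T(s) in lowest terms. Its denominator has leading coefficient 8; dividing the denominator through by 8 makes it monic.

Final answer: s^2 - 11*s/2 + 25/4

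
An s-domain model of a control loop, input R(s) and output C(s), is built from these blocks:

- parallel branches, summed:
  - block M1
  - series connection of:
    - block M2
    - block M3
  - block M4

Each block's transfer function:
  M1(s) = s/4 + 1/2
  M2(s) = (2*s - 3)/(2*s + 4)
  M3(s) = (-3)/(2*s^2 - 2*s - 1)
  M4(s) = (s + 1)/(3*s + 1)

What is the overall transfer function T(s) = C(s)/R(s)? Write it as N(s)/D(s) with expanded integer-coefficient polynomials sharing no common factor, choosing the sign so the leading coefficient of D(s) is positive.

Reducing step by step:

1. cascade M2, M3: (9 - 6*s)/(4*s^3 + 4*s^2 - 10*s - 4)
2. sum the parallel branches M1, (M2*M3), M4 - this is the overall T(s), already in the required normalized form

Answer: (6*s^5 + 28*s^4 + 19*s^3 - 85*s^2 - 10*s + 6)/(24*s^4 + 32*s^3 - 52*s^2 - 44*s - 8)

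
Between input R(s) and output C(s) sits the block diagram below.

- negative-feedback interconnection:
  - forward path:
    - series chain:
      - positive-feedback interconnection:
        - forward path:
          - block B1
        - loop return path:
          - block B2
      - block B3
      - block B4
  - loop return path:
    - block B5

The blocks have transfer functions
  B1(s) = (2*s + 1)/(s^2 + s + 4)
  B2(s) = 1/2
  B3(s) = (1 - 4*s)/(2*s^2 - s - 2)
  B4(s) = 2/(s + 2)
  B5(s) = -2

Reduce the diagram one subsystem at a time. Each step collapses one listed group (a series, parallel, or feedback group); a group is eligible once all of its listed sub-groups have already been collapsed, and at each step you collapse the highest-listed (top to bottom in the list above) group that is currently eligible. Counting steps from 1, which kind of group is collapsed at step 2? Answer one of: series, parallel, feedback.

Reducing step by step:

(1) collapse the loop (B1 forward, B2 return)
(2) series reduction of [B1/(1-B1*B2)], B3, B4
(3) feedback reduction of ([B1/(1-B1*B2)]*B3*B4), B5
At step 2 the group reduced is series.

Answer: series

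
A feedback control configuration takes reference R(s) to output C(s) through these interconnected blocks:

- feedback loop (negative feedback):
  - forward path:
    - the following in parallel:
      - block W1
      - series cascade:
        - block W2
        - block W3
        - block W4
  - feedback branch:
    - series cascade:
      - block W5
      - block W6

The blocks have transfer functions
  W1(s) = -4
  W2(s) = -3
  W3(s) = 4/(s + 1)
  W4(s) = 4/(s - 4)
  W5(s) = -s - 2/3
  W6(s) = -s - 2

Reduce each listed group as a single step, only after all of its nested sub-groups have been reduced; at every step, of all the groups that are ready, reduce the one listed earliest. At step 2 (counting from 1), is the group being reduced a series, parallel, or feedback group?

1. multiply W2, W3, W4 (series)
2. combine W1, (W2*W3*W4) in parallel
3. cascade W5, W6
4. close the feedback loop around (W1+(W2*W3*W4)), (W5*W6)
The group at step 2 is a parallel group.

Therefore the answer is parallel.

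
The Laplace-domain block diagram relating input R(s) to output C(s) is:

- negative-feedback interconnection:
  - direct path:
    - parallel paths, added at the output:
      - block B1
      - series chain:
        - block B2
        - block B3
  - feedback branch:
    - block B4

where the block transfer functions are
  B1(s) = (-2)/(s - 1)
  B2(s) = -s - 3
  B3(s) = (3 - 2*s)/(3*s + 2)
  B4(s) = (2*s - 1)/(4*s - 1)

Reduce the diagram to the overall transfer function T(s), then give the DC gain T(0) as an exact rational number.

Step 1. combine B2, B3 in series: (2*s^2 + 3*s - 9)/(3*s + 2)
Step 2. sum the parallel branches B1, (B2*B3): (2*s^3 + s^2 - 18*s + 5)/(3*s^2 - s - 2)
Step 3. apply the feedback formula to (B1+(B2*B3)), B4: (8*s^4 + 2*s^3 - 73*s^2 + 38*s - 5)/(4*s^4 + 12*s^3 - 44*s^2 + 21*s - 3)
That last expression is T(s); at s = 0 only the constant terms survive, so T(0) = -5/(-3) = 5/3.

Hence the answer: 5/3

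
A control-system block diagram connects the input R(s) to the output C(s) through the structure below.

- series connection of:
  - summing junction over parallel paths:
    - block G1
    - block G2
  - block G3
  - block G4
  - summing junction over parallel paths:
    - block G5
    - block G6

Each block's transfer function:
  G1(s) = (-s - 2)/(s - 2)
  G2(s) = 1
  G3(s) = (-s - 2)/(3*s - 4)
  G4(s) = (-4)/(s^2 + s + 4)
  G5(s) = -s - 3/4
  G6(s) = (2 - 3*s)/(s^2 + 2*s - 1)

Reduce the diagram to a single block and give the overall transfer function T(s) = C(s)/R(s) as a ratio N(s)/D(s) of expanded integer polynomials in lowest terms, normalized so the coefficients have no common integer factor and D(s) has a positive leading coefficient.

Step 1 - parallel reduction of G1, G2: (-4)/(s - 2)
Step 2 - sum the parallel branches G5, G6: (-4*s^3 - 11*s^2 - 14*s + 11)/(4*s^2 + 8*s - 4)
Step 3 - reduce the series chain (G1+G2), G3, G4, (G5+G6), giving the overall T(s)

Final answer: (16*s^4 + 76*s^3 + 144*s^2 + 68*s - 88)/(3*s^6 - s^5 - 7*s^4 - 5*s^3 - 42*s^2 + 96*s - 32)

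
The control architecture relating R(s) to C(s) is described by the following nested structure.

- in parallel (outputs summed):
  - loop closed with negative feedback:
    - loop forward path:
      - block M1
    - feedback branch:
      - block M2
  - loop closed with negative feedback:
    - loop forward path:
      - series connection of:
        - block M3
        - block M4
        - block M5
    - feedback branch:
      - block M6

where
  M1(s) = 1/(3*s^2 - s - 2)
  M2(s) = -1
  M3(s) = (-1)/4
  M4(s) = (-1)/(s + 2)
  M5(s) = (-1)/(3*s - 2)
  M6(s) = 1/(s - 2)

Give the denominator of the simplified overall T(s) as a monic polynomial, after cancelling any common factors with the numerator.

Reducing step by step:

Step 1 - close the feedback loop around M1, M2 -> 1/(3*s^2 - s - 3)
Step 2 - cascade M3, M4, M5 -> (-1)/(12*s^2 + 16*s - 16)
Step 3 - feedback reduction of (M3*M4*M5), M6 -> (2 - s)/(12*s^3 - 8*s^2 - 48*s + 31)
Step 4 - reduce the parallel group [M1/(1+M1*M2)], [(M3*M4*M5)/(1+(M3*M4*M5)*M6)] -> (9*s^3 - s^2 - 47*s + 25)/(36*s^5 - 36*s^4 - 172*s^3 + 165*s^2 + 113*s - 93)
The result of step 4 is T(s) in lowest terms. Its denominator has leading coefficient 36; dividing the denominator through by 36 makes it monic.

Answer: s^5 - s^4 - 43*s^3/9 + 55*s^2/12 + 113*s/36 - 31/12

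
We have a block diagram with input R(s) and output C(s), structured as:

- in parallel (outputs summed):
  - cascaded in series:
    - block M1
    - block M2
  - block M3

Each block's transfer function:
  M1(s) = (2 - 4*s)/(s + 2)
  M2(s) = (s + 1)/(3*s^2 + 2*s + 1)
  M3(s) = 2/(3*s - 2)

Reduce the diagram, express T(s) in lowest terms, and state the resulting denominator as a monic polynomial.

Step 1: cascade M1, M2; result (-4*s^2 - 2*s + 2)/(3*s^3 + 8*s^2 + 5*s + 2)
Step 2: add (M1*M2), M3 (parallel); result (-6*s^3 + 18*s^2 + 20*s)/(9*s^4 + 18*s^3 - s^2 - 4*s - 4)
No further cancellation is possible in the step-2 result, so that is T(s). Its denominator becomes monic after dividing by the leading coefficient 9.

Answer: s^4 + 2*s^3 - s^2/9 - 4*s/9 - 4/9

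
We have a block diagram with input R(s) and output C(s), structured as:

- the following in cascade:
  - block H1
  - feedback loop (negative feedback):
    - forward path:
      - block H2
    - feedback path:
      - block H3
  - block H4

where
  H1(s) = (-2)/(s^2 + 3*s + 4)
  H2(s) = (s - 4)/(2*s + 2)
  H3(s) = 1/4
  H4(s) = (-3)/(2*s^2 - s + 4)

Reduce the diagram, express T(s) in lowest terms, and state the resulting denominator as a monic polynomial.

Reducing step by step:

Step 1: feedback reduction of H2, H3, giving (4*s - 16)/(9*s + 4)
Step 2: multiply H1, [H2/(1+H2*H3)], H4 (series), giving (24*s - 96)/(18*s^5 + 53*s^4 + 101*s^3 + 108*s^2 + 176*s + 64)
That last expression is T(s), already simplified. Scaling its denominator by 1/18 (the reciprocal of the leading coefficient) yields the monic denominator.

Answer: s^5 + 53*s^4/18 + 101*s^3/18 + 6*s^2 + 88*s/9 + 32/9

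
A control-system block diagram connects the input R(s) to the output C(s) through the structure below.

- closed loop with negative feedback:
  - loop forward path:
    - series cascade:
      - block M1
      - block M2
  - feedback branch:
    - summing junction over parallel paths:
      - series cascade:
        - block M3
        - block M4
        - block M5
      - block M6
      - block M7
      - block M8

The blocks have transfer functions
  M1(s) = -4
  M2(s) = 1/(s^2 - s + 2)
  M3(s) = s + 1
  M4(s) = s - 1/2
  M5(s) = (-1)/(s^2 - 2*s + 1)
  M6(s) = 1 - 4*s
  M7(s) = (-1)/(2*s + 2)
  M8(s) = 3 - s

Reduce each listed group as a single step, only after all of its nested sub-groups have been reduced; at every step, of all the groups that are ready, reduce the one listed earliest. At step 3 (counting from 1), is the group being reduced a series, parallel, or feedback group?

The answer is parallel.

Reasoning:
(1) multiply M1, M2 (series)
(2) combine M3, M4, M5 in series
(3) add (M3*M4*M5), M6, M7, M8 (parallel)
(4) feedback reduction of (M1*M2), ((M3*M4*M5)+M6+M7+M8)
Step 3 collapses a parallel group.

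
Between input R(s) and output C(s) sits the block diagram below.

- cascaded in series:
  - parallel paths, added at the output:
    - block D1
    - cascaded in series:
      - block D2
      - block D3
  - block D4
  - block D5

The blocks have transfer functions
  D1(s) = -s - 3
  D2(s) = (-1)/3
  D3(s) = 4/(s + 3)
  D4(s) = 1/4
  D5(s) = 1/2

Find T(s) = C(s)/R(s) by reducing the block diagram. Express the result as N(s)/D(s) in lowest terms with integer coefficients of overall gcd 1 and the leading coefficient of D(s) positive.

Step 1 - combine D2, D3 in series = (-4)/(3*s + 9)
Step 2 - add D1, (D2*D3) (parallel) = (-3*s^2 - 18*s - 31)/(3*s + 9)
Step 3 - series reduction of (D1+(D2*D3)), D4, D5, giving the overall T(s)

Answer: (-3*s^2 - 18*s - 31)/(24*s + 72)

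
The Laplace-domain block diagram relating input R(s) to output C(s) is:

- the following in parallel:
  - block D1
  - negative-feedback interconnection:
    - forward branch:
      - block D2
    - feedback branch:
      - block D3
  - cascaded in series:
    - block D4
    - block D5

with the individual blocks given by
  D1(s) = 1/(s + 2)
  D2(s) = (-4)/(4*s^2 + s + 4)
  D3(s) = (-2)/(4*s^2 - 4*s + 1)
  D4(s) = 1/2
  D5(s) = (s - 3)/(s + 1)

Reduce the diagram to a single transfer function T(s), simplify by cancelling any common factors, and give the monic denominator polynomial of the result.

Reducing step by step:

1. reduce the feedback loop with forward D2 and return D3, giving (-16*s^2 + 16*s - 4)/(16*s^4 - 12*s^3 + 16*s^2 - 15*s + 12)
2. combine D4, D5 in series, giving (s - 3)/(2*s + 2)
3. parallel reduction of D1, [D2/(1+D2*D3)], (D4*D5), giving (16*s^6 + 4*s^5 - 92*s^4 - 15*s^3 - 43*s^2 + 112*s - 64)/(32*s^6 + 72*s^5 + 24*s^4 + 18*s^3 - 2*s^2 + 12*s + 48)
No further cancellation is possible in the step-3 result, so that is T(s). Its denominator becomes monic after dividing by the leading coefficient 32.

Answer: s^6 + 9*s^5/4 + 3*s^4/4 + 9*s^3/16 - s^2/16 + 3*s/8 + 3/2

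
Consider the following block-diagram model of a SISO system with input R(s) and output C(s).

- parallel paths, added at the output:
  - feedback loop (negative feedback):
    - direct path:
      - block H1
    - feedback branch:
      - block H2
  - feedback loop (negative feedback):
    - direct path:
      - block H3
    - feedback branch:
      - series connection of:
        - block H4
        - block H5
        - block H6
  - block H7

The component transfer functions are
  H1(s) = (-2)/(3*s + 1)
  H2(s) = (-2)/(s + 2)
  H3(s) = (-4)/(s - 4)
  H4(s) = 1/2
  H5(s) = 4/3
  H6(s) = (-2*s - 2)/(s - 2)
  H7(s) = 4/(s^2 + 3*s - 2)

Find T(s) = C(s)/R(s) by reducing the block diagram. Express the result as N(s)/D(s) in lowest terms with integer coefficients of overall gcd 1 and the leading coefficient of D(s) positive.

Answer: (-42*s^5 - 110*s^4 + 108*s^3 + 592*s^2 + 976*s + 992)/(9*s^6 + 42*s^5 + 151*s^4 + 610*s^3 + 796*s^2 + 184*s - 480)

Working:
[1] close the feedback loop around H1, H2 -> (-2*s - 4)/(3*s^2 + 7*s + 6)
[2] series reduction of H4, H5, H6 -> (-4*s - 4)/(3*s - 6)
[3] collapse the loop (H3 forward, (H4*H5*H6) return) -> (24 - 12*s)/(3*s^2 - 2*s + 40)
[4] combine [H1/(1+H1*H2)], [H3/(1+H3*(H4*H5*H6))], H7 in parallel: this yields T(s), and no further normalization is needed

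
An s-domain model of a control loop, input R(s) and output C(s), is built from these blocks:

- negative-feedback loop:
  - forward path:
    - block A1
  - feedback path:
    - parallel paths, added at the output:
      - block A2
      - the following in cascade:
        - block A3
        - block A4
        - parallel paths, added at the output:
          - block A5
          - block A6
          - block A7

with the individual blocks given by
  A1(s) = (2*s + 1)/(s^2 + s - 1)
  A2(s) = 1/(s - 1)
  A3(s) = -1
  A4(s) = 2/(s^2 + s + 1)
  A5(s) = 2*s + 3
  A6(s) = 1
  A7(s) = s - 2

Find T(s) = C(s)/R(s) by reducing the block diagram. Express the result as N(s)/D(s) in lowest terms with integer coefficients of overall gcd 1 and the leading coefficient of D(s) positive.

First reduce the diagram to T(s).

1. sum the parallel branches A5, A6, A7 -> 3*s + 2
2. series reduction of A3, A4, (A5+A6+A7) -> (-6*s - 4)/(s^2 + s + 1)
3. sum the parallel branches A2, (A3*A4*(A5+A6+A7)) -> (-5*s^2 + 3*s + 5)/(s^3 - 1)
4. reduce the feedback loop with forward A1 and return (A2+(A3*A4*(A5+A6+A7))); the result is T(s) itself (integer coefficients, no common factor, positive leading denominator coefficient)

Answer: (2*s^4 + s^3 - 2*s - 1)/(s^5 + s^4 - 11*s^3 + 12*s + 6)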